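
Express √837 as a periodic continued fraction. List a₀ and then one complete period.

[28; 1, 13, 2, 13, 1, 56]

a₀ = ⌊√837⌋ = 28.
With m₀=0, d₀=1 and mₖ₊₁ = dₖaₖ − mₖ, dₖ₊₁ = (n − mₖ₊₁²)/dₖ, aₖ₊₁ = ⌊(a₀+mₖ₊₁)/dₖ₊₁⌋:
  k=1: m=28, d=53, a=1
  k=2: m=25, d=4, a=13
  k=3: m=27, d=27, a=2
  k=4: m=27, d=4, a=13
  k=5: m=25, d=53, a=1
  k=6: m=28, d=1, a=56
d=1 and a=2a₀=56 at k=6, so the next step gives (m, d) = (28, 53) again — its k=1 value — and the period has length 6.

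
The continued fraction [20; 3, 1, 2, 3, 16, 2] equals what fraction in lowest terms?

25196/1243

Using pₖ = aₖpₖ₋₁ + pₖ₋₂ and qₖ = aₖqₖ₋₁ + qₖ₋₂:
  k=0: a=20, p=20, q=1
  k=1: a=3, p=61, q=3
  k=2: a=1, p=81, q=4
  k=3: a=2, p=223, q=11
  k=4: a=3, p=750, q=37
  k=5: a=16, p=12223, q=603
  k=6: a=2, p=25196, q=1243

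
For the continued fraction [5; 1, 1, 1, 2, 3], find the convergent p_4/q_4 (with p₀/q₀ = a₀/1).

45/8

Using pₖ = aₖpₖ₋₁ + pₖ₋₂, qₖ = aₖqₖ₋₁ + qₖ₋₂ (with p₋₁=1, p₋₂=0, q₋₁=0, q₋₂=1):
  k=0: a=5, p=5, q=1
  k=1: a=1, p=6, q=1
  k=2: a=1, p=11, q=2
  k=3: a=1, p=17, q=3
  k=4: a=2, p=45, q=8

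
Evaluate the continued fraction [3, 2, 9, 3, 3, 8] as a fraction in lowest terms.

Fold from the inside: start with 8/1.
  3 + 1/8 = 25/8
  3 + 8/25 = 83/25
  9 + 25/83 = 772/83
  2 + 83/772 = 1627/772
  3 + 772/1627 = 5653/1627

5653/1627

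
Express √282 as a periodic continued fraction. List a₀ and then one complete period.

[16; 1, 3, 1, 4, 1, 3, 1, 32]

a₀ = ⌊√282⌋ = 16.
With m₀=0, d₀=1 and mₖ₊₁ = dₖaₖ − mₖ, dₖ₊₁ = (n − mₖ₊₁²)/dₖ, aₖ₊₁ = ⌊(a₀+mₖ₊₁)/dₖ₊₁⌋:
  k=1: m=16, d=26, a=1
  k=2: m=10, d=7, a=3
  k=3: m=11, d=23, a=1
  k=4: m=12, d=6, a=4
  k=5: m=12, d=23, a=1
  k=6: m=11, d=7, a=3
  k=7: m=10, d=26, a=1
  k=8: m=16, d=1, a=32
d=1 and a=2a₀=32 at k=8, so the next step gives (m, d) = (16, 26) again — its k=1 value — and the period has length 8.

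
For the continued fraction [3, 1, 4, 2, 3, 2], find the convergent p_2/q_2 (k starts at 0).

19/5

Using pₖ = aₖpₖ₋₁ + pₖ₋₂, qₖ = aₖqₖ₋₁ + qₖ₋₂ (with p₋₁=1, p₋₂=0, q₋₁=0, q₋₂=1):
  k=0: a=3, p=3, q=1
  k=1: a=1, p=4, q=1
  k=2: a=4, p=19, q=5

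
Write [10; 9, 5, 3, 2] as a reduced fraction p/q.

Fold from the inside: start with 2/1.
  3 + 1/2 = 7/2
  5 + 2/7 = 37/7
  9 + 7/37 = 340/37
  10 + 37/340 = 3437/340

3437/340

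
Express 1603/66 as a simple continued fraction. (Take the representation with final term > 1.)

[24; 3, 2, 9]

1603 = 24×66 + 19
66 = 3×19 + 9
19 = 2×9 + 1
9 = 9×1 + 0  (stop)
So 1603/66 = [24; 3, 2, 9].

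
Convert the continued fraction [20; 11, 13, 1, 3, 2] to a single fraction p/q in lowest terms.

Using pₖ = aₖpₖ₋₁ + pₖ₋₂ and qₖ = aₖqₖ₋₁ + qₖ₋₂:
  k=0: a=20, p=20, q=1
  k=1: a=11, p=221, q=11
  k=2: a=13, p=2893, q=144
  k=3: a=1, p=3114, q=155
  k=4: a=3, p=12235, q=609
  k=5: a=2, p=27584, q=1373

27584/1373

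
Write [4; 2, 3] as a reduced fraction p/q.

31/7

Using pₖ = aₖpₖ₋₁ + pₖ₋₂ and qₖ = aₖqₖ₋₁ + qₖ₋₂:
  k=0: a=4, p=4, q=1
  k=1: a=2, p=9, q=2
  k=2: a=3, p=31, q=7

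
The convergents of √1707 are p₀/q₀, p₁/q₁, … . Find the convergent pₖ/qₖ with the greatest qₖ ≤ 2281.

32309/782

√1707 = [41; 3, 6, 41, 6, 3, 82, …] (period length 6).
Convergents:
  p_0/q_0 = 41/1
  p_1/q_1 = 124/3
  p_2/q_2 = 785/19
  p_3/q_3 = 32309/782
  p_4/q_4 = 194639/4711
q_3 = 782 ≤ 2281 < 4711 = q_4, so the answer is 32309/782.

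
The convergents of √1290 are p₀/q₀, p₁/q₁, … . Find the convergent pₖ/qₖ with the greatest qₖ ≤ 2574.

30996/863

√1290 = [35; 1, 10, 1, 70, …] (period length 4).
Convergents:
  p_0/q_0 = 35/1
  p_1/q_1 = 36/1
  p_2/q_2 = 395/11
  p_3/q_3 = 431/12
  p_4/q_4 = 30565/851
  p_5/q_5 = 30996/863
  p_6/q_6 = 340525/9481
q_5 = 863 ≤ 2574 < 9481 = q_6, so the answer is 30996/863.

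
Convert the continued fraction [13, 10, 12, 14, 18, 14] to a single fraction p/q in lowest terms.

5669403/432806

Using pₖ = aₖpₖ₋₁ + pₖ₋₂ and qₖ = aₖqₖ₋₁ + qₖ₋₂:
  k=0: a=13, p=13, q=1
  k=1: a=10, p=131, q=10
  k=2: a=12, p=1585, q=121
  k=3: a=14, p=22321, q=1704
  k=4: a=18, p=403363, q=30793
  k=5: a=14, p=5669403, q=432806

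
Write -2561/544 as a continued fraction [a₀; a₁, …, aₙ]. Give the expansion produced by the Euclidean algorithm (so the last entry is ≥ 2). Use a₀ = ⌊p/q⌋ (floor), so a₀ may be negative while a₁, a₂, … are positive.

-2561 = -5*544 + 159
544 = 3*159 + 67
159 = 2*67 + 25
67 = 2*25 + 17
25 = 1*17 + 8
17 = 2*8 + 1
8 = 8*1 + 0  (stop)
So -2561/544 = [-5; 3, 2, 2, 1, 2, 8].

[-5; 3, 2, 2, 1, 2, 8]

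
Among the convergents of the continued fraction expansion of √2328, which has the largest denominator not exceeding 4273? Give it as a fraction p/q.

74497/1544

√2328 = [48; 4, 96, …] (period length 2).
Convergents:
  p_0/q_0 = 48/1
  p_1/q_1 = 193/4
  p_2/q_2 = 18576/385
  p_3/q_3 = 74497/1544
  p_4/q_4 = 7170288/148609
q_3 = 1544 ≤ 4273 < 148609 = q_4, so the answer is 74497/1544.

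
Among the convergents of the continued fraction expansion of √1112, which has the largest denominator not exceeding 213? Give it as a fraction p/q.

√1112 = [33; 2, 1, 7, 1, 2, 66, …] (period length 6).
Convergents:
  p_0/q_0 = 33/1
  p_1/q_1 = 67/2
  p_2/q_2 = 100/3
  p_3/q_3 = 767/23
  p_4/q_4 = 867/26
  p_5/q_5 = 2501/75
  p_6/q_6 = 165933/4976
q_5 = 75 ≤ 213 < 4976 = q_6, so the answer is 2501/75.

2501/75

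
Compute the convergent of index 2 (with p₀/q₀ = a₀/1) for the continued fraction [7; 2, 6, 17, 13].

97/13

Using pₖ = aₖpₖ₋₁ + pₖ₋₂, qₖ = aₖqₖ₋₁ + qₖ₋₂ (with p₋₁=1, p₋₂=0, q₋₁=0, q₋₂=1):
  k=0: a=7, p=7, q=1
  k=1: a=2, p=15, q=2
  k=2: a=6, p=97, q=13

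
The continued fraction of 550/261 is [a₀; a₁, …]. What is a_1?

9

550 = 2·261 + 28   →  a_0 = 2
261 = 9·28 + 9   →  a_1 = 9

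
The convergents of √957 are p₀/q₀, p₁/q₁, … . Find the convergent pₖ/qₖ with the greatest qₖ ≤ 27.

√957 = [30; 1, 14, 2, 14, 1, 60, …] (period length 6).
Convergents:
  p_0/q_0 = 30/1
  p_1/q_1 = 31/1
  p_2/q_2 = 464/15
  p_3/q_3 = 959/31
q_2 = 15 ≤ 27 < 31 = q_3, so the answer is 464/15.

464/15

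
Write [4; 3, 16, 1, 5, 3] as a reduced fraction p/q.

4236/979

Fold from the inside: start with 3/1.
  5 + 1/3 = 16/3
  1 + 3/16 = 19/16
  16 + 16/19 = 320/19
  3 + 19/320 = 979/320
  4 + 320/979 = 4236/979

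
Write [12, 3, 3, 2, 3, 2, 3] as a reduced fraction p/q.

7653/622

Using pₖ = aₖpₖ₋₁ + pₖ₋₂ and qₖ = aₖqₖ₋₁ + qₖ₋₂:
  k=0: a=12, p=12, q=1
  k=1: a=3, p=37, q=3
  k=2: a=3, p=123, q=10
  k=3: a=2, p=283, q=23
  k=4: a=3, p=972, q=79
  k=5: a=2, p=2227, q=181
  k=6: a=3, p=7653, q=622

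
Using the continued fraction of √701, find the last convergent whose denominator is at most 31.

√701 = [26; 2, 10, 10, 2, 52, …] (period length 5).
Convergents:
  p_0/q_0 = 26/1
  p_1/q_1 = 53/2
  p_2/q_2 = 556/21
  p_3/q_3 = 5613/212
q_2 = 21 ≤ 31 < 212 = q_3, so the answer is 556/21.

556/21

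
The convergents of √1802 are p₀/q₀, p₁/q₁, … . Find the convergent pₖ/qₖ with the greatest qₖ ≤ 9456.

√1802 = [42; 2, 4, 2, 84, …] (period length 4).
Convergents:
  p_0/q_0 = 42/1
  p_1/q_1 = 85/2
  p_2/q_2 = 382/9
  p_3/q_3 = 849/20
  p_4/q_4 = 71698/1689
  p_5/q_5 = 144245/3398
  p_6/q_6 = 648678/15281
q_5 = 3398 ≤ 9456 < 15281 = q_6, so the answer is 144245/3398.

144245/3398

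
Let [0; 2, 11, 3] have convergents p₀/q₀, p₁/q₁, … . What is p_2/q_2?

Using pₖ = aₖpₖ₋₁ + pₖ₋₂, qₖ = aₖqₖ₋₁ + qₖ₋₂ (with p₋₁=1, p₋₂=0, q₋₁=0, q₋₂=1):
  k=0: a=0, p=0, q=1
  k=1: a=2, p=1, q=2
  k=2: a=11, p=11, q=23

11/23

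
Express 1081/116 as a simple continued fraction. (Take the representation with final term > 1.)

[9; 3, 7, 2, 2]

1081 = 9·116 + 37
116 = 3·37 + 5
37 = 7·5 + 2
5 = 2·2 + 1
2 = 2·1 + 0  (stop)
So 1081/116 = [9; 3, 7, 2, 2].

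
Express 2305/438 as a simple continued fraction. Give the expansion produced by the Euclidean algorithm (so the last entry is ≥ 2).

[5; 3, 1, 4, 4, 2, 2]

2305 = 5*438 + 115
438 = 3*115 + 93
115 = 1*93 + 22
93 = 4*22 + 5
22 = 4*5 + 2
5 = 2*2 + 1
2 = 2*1 + 0  (stop)
So 2305/438 = [5; 3, 1, 4, 4, 2, 2].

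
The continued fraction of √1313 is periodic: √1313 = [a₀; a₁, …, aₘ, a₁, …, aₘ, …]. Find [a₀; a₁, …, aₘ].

[36; 4, 4, 72]

a₀ = ⌊√1313⌋ = 36.
With m₀=0, d₀=1 and mₖ₊₁ = dₖaₖ − mₖ, dₖ₊₁ = (n − mₖ₊₁²)/dₖ, aₖ₊₁ = ⌊(a₀+mₖ₊₁)/dₖ₊₁⌋:
  k=1: m=36, d=17, a=4
  k=2: m=32, d=17, a=4
  k=3: m=36, d=1, a=72
d=1 and a=2a₀=72 at k=3, so the next step gives (m, d) = (36, 17) again — its k=1 value — and the period has length 3.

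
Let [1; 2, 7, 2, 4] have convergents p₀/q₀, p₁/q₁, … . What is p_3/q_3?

47/32

Using pₖ = aₖpₖ₋₁ + pₖ₋₂, qₖ = aₖqₖ₋₁ + qₖ₋₂ (with p₋₁=1, p₋₂=0, q₋₁=0, q₋₂=1):
  k=0: a=1, p=1, q=1
  k=1: a=2, p=3, q=2
  k=2: a=7, p=22, q=15
  k=3: a=2, p=47, q=32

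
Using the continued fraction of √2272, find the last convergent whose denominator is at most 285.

√2272 = [47; 1, 1, 1, 94, …] (period length 4).
Convergents:
  p_0/q_0 = 47/1
  p_1/q_1 = 48/1
  p_2/q_2 = 95/2
  p_3/q_3 = 143/3
  p_4/q_4 = 13537/284
  p_5/q_5 = 13680/287
q_4 = 284 ≤ 285 < 287 = q_5, so the answer is 13537/284.

13537/284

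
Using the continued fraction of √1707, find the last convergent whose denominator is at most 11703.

√1707 = [41; 3, 6, 41, 6, 3, 82, …] (period length 6).
Convergents:
  p_0/q_0 = 41/1
  p_1/q_1 = 124/3
  p_2/q_2 = 785/19
  p_3/q_3 = 32309/782
  p_4/q_4 = 194639/4711
  p_5/q_5 = 616226/14915
q_4 = 4711 ≤ 11703 < 14915 = q_5, so the answer is 194639/4711.

194639/4711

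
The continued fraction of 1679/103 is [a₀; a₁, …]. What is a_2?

3

1679 = 16·103 + 31   →  a_0 = 16
103 = 3·31 + 10   →  a_1 = 3
31 = 3·10 + 1   →  a_2 = 3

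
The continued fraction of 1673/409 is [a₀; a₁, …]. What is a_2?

18

1673 = 4·409 + 37   →  a_0 = 4
409 = 11·37 + 2   →  a_1 = 11
37 = 18·2 + 1   →  a_2 = 18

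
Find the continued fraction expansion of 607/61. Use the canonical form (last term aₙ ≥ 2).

[9; 1, 19, 3]

607 = 9*61 + 58
61 = 1*58 + 3
58 = 19*3 + 1
3 = 3*1 + 0  (stop)
So 607/61 = [9; 1, 19, 3].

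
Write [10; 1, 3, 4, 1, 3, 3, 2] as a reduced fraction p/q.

Fold from the inside: start with 2/1.
  3 + 1/2 = 7/2
  3 + 2/7 = 23/7
  1 + 7/23 = 30/23
  4 + 23/30 = 143/30
  3 + 30/143 = 459/143
  1 + 143/459 = 602/459
  10 + 459/602 = 6479/602

6479/602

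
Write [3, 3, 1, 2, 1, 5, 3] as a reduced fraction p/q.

Fold from the inside: start with 3/1.
  5 + 1/3 = 16/3
  1 + 3/16 = 19/16
  2 + 16/19 = 54/19
  1 + 19/54 = 73/54
  3 + 54/73 = 273/73
  3 + 73/273 = 892/273

892/273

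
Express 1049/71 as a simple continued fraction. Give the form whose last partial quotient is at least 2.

[14; 1, 3, 2, 3, 2]

1049 = 14×71 + 55
71 = 1×55 + 16
55 = 3×16 + 7
16 = 2×7 + 2
7 = 3×2 + 1
2 = 2×1 + 0  (stop)
So 1049/71 = [14; 1, 3, 2, 3, 2].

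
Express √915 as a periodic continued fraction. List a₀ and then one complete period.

[30; 4, 60]

a₀ = ⌊√915⌋ = 30.
With m₀=0, d₀=1 and mₖ₊₁ = dₖaₖ − mₖ, dₖ₊₁ = (n − mₖ₊₁²)/dₖ, aₖ₊₁ = ⌊(a₀+mₖ₊₁)/dₖ₊₁⌋:
  k=1: m=30, d=15, a=4
  k=2: m=30, d=1, a=60
d=1 and a=2a₀=60 at k=2, so the next step gives (m, d) = (30, 15) again — its k=1 value — and the period has length 2.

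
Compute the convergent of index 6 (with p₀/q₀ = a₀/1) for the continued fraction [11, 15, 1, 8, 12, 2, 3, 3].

Using pₖ = aₖpₖ₋₁ + pₖ₋₂, qₖ = aₖqₖ₋₁ + qₖ₋₂ (with p₋₁=1, p₋₂=0, q₋₁=0, q₋₂=1):
  k=0: a=11, p=11, q=1
  k=1: a=15, p=166, q=15
  k=2: a=1, p=177, q=16
  k=3: a=8, p=1582, q=143
  k=4: a=12, p=19161, q=1732
  k=5: a=2, p=39904, q=3607
  k=6: a=3, p=138873, q=12553

138873/12553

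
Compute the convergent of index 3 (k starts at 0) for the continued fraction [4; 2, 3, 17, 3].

536/121

Using pₖ = aₖpₖ₋₁ + pₖ₋₂, qₖ = aₖqₖ₋₁ + qₖ₋₂ (with p₋₁=1, p₋₂=0, q₋₁=0, q₋₂=1):
  k=0: a=4, p=4, q=1
  k=1: a=2, p=9, q=2
  k=2: a=3, p=31, q=7
  k=3: a=17, p=536, q=121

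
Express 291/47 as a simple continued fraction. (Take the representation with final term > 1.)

[6; 5, 4, 2]

291 = 6·47 + 9
47 = 5·9 + 2
9 = 4·2 + 1
2 = 2·1 + 0  (stop)
So 291/47 = [6; 5, 4, 2].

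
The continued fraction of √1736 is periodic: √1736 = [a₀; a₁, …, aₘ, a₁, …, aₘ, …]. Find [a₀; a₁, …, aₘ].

a₀ = ⌊√1736⌋ = 41.
With m₀=0, d₀=1 and mₖ₊₁ = dₖaₖ − mₖ, dₖ₊₁ = (n − mₖ₊₁²)/dₖ, aₖ₊₁ = ⌊(a₀+mₖ₊₁)/dₖ₊₁⌋:
  k=1: m=41, d=55, a=1
  k=2: m=14, d=28, a=1
  k=3: m=14, d=55, a=1
  k=4: m=41, d=1, a=82
d=1 and a=2a₀=82 at k=4, so the next step gives (m, d) = (41, 55) again — its k=1 value — and the period has length 4.

[41; 1, 1, 1, 82]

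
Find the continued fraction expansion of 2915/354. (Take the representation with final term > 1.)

[8; 4, 3, 1, 3, 2, 2]

2915 = 8*354 + 83
354 = 4*83 + 22
83 = 3*22 + 17
22 = 1*17 + 5
17 = 3*5 + 2
5 = 2*2 + 1
2 = 2*1 + 0  (stop)
So 2915/354 = [8; 4, 3, 1, 3, 2, 2].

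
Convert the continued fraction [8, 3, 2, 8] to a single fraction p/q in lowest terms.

Fold from the inside: start with 8/1.
  2 + 1/8 = 17/8
  3 + 8/17 = 59/17
  8 + 17/59 = 489/59

489/59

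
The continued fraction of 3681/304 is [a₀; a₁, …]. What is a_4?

3681 = 12·304 + 33   →  a_0 = 12
304 = 9·33 + 7   →  a_1 = 9
33 = 4·7 + 5   →  a_2 = 4
7 = 1·5 + 2   →  a_3 = 1
5 = 2·2 + 1   →  a_4 = 2

2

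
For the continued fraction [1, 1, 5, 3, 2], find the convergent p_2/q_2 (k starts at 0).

11/6

Using pₖ = aₖpₖ₋₁ + pₖ₋₂, qₖ = aₖqₖ₋₁ + qₖ₋₂ (with p₋₁=1, p₋₂=0, q₋₁=0, q₋₂=1):
  k=0: a=1, p=1, q=1
  k=1: a=1, p=2, q=1
  k=2: a=5, p=11, q=6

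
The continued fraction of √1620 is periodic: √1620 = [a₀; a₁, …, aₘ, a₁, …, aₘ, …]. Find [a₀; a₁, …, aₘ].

[40; 4, 80]

a₀ = ⌊√1620⌋ = 40.
With m₀=0, d₀=1 and mₖ₊₁ = dₖaₖ − mₖ, dₖ₊₁ = (n − mₖ₊₁²)/dₖ, aₖ₊₁ = ⌊(a₀+mₖ₊₁)/dₖ₊₁⌋:
  k=1: m=40, d=20, a=4
  k=2: m=40, d=1, a=80
d=1 and a=2a₀=80 at k=2, so the next step gives (m, d) = (40, 20) again — its k=1 value — and the period has length 2.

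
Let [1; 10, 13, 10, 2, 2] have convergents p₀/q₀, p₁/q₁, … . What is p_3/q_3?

1451/1320

Using pₖ = aₖpₖ₋₁ + pₖ₋₂, qₖ = aₖqₖ₋₁ + qₖ₋₂ (with p₋₁=1, p₋₂=0, q₋₁=0, q₋₂=1):
  k=0: a=1, p=1, q=1
  k=1: a=10, p=11, q=10
  k=2: a=13, p=144, q=131
  k=3: a=10, p=1451, q=1320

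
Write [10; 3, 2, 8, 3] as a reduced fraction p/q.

1893/184

Using pₖ = aₖpₖ₋₁ + pₖ₋₂ and qₖ = aₖqₖ₋₁ + qₖ₋₂:
  k=0: a=10, p=10, q=1
  k=1: a=3, p=31, q=3
  k=2: a=2, p=72, q=7
  k=3: a=8, p=607, q=59
  k=4: a=3, p=1893, q=184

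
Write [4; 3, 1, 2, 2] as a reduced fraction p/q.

Using pₖ = aₖpₖ₋₁ + pₖ₋₂ and qₖ = aₖqₖ₋₁ + qₖ₋₂:
  k=0: a=4, p=4, q=1
  k=1: a=3, p=13, q=3
  k=2: a=1, p=17, q=4
  k=3: a=2, p=47, q=11
  k=4: a=2, p=111, q=26

111/26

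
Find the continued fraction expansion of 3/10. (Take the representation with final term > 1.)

[0; 3, 3]

3 = 0·10 + 3
10 = 3·3 + 1
3 = 3·1 + 0  (stop)
So 3/10 = [0; 3, 3].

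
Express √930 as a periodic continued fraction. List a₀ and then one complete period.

[30; 2, 60]

a₀ = ⌊√930⌋ = 30.
With m₀=0, d₀=1 and mₖ₊₁ = dₖaₖ − mₖ, dₖ₊₁ = (n − mₖ₊₁²)/dₖ, aₖ₊₁ = ⌊(a₀+mₖ₊₁)/dₖ₊₁⌋:
  k=1: m=30, d=30, a=2
  k=2: m=30, d=1, a=60
d=1 and a=2a₀=60 at k=2, so the next step gives (m, d) = (30, 30) again — its k=1 value — and the period has length 2.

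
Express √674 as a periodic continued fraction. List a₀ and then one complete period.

a₀ = ⌊√674⌋ = 25.
With m₀=0, d₀=1 and mₖ₊₁ = dₖaₖ − mₖ, dₖ₊₁ = (n − mₖ₊₁²)/dₖ, aₖ₊₁ = ⌊(a₀+mₖ₊₁)/dₖ₊₁⌋:
  k=1: m=25, d=49, a=1
  k=2: m=24, d=2, a=24
  k=3: m=24, d=49, a=1
  k=4: m=25, d=1, a=50
d=1 and a=2a₀=50 at k=4, so the next step gives (m, d) = (25, 49) again — its k=1 value — and the period has length 4.

[25; 1, 24, 1, 50]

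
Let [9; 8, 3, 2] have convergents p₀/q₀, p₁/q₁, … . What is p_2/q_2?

Using pₖ = aₖpₖ₋₁ + pₖ₋₂, qₖ = aₖqₖ₋₁ + qₖ₋₂ (with p₋₁=1, p₋₂=0, q₋₁=0, q₋₂=1):
  k=0: a=9, p=9, q=1
  k=1: a=8, p=73, q=8
  k=2: a=3, p=228, q=25

228/25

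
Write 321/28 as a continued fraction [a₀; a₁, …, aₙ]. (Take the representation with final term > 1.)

321 = 11×28 + 13
28 = 2×13 + 2
13 = 6×2 + 1
2 = 2×1 + 0  (stop)
So 321/28 = [11; 2, 6, 2].

[11; 2, 6, 2]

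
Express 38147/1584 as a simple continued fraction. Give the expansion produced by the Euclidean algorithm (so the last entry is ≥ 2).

[24; 12, 10, 1, 11]

38147 = 24×1584 + 131
1584 = 12×131 + 12
131 = 10×12 + 11
12 = 1×11 + 1
11 = 11×1 + 0  (stop)
So 38147/1584 = [24; 12, 10, 1, 11].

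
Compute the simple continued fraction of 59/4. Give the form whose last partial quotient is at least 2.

59 = 14·4 + 3
4 = 1·3 + 1
3 = 3·1 + 0  (stop)
So 59/4 = [14; 1, 3].

[14; 1, 3]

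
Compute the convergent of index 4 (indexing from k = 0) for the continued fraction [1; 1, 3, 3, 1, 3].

Using pₖ = aₖpₖ₋₁ + pₖ₋₂, qₖ = aₖqₖ₋₁ + qₖ₋₂ (with p₋₁=1, p₋₂=0, q₋₁=0, q₋₂=1):
  k=0: a=1, p=1, q=1
  k=1: a=1, p=2, q=1
  k=2: a=3, p=7, q=4
  k=3: a=3, p=23, q=13
  k=4: a=1, p=30, q=17

30/17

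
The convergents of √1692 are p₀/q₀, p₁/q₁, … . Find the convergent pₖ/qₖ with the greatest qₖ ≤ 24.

617/15

√1692 = [41; 7, 2, 7, 82, …] (period length 4).
Convergents:
  p_0/q_0 = 41/1
  p_1/q_1 = 288/7
  p_2/q_2 = 617/15
  p_3/q_3 = 4607/112
q_2 = 15 ≤ 24 < 112 = q_3, so the answer is 617/15.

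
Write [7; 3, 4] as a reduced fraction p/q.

95/13

Using pₖ = aₖpₖ₋₁ + pₖ₋₂ and qₖ = aₖqₖ₋₁ + qₖ₋₂:
  k=0: a=7, p=7, q=1
  k=1: a=3, p=22, q=3
  k=2: a=4, p=95, q=13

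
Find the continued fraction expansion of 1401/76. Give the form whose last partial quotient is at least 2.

1401 = 18·76 + 33
76 = 2·33 + 10
33 = 3·10 + 3
10 = 3·3 + 1
3 = 3·1 + 0  (stop)
So 1401/76 = [18; 2, 3, 3, 3].

[18; 2, 3, 3, 3]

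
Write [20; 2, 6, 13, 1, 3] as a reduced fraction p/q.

Fold from the inside: start with 3/1.
  1 + 1/3 = 4/3
  13 + 3/4 = 55/4
  6 + 4/55 = 334/55
  2 + 55/334 = 723/334
  20 + 334/723 = 14794/723

14794/723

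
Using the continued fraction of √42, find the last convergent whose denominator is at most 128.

√42 = [6; 2, 12, …] (period length 2).
Convergents:
  p_0/q_0 = 6/1
  p_1/q_1 = 13/2
  p_2/q_2 = 162/25
  p_3/q_3 = 337/52
  p_4/q_4 = 4206/649
q_3 = 52 ≤ 128 < 649 = q_4, so the answer is 337/52.

337/52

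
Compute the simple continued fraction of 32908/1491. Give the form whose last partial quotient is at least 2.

[22; 14, 15, 7]

32908 = 22·1491 + 106
1491 = 14·106 + 7
106 = 15·7 + 1
7 = 7·1 + 0  (stop)
So 32908/1491 = [22; 14, 15, 7].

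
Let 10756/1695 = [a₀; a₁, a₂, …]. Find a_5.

3

10756 = 6·1695 + 586   →  a_0 = 6
1695 = 2·586 + 523   →  a_1 = 2
586 = 1·523 + 63   →  a_2 = 1
523 = 8·63 + 19   →  a_3 = 8
63 = 3·19 + 6   →  a_4 = 3
19 = 3·6 + 1   →  a_5 = 3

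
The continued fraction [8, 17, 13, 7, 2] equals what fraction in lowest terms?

27109/3364

Using pₖ = aₖpₖ₋₁ + pₖ₋₂ and qₖ = aₖqₖ₋₁ + qₖ₋₂:
  k=0: a=8, p=8, q=1
  k=1: a=17, p=137, q=17
  k=2: a=13, p=1789, q=222
  k=3: a=7, p=12660, q=1571
  k=4: a=2, p=27109, q=3364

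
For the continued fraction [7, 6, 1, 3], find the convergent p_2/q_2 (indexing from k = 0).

Using pₖ = aₖpₖ₋₁ + pₖ₋₂, qₖ = aₖqₖ₋₁ + qₖ₋₂ (with p₋₁=1, p₋₂=0, q₋₁=0, q₋₂=1):
  k=0: a=7, p=7, q=1
  k=1: a=6, p=43, q=6
  k=2: a=1, p=50, q=7

50/7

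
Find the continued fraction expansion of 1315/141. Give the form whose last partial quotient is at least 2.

[9; 3, 15, 3]

1315 = 9×141 + 46
141 = 3×46 + 3
46 = 15×3 + 1
3 = 3×1 + 0  (stop)
So 1315/141 = [9; 3, 15, 3].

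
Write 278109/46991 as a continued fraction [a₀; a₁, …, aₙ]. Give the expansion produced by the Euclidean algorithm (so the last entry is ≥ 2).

278109 = 5·46991 + 43154
46991 = 1·43154 + 3837
43154 = 11·3837 + 947
3837 = 4·947 + 49
947 = 19·49 + 16
49 = 3·16 + 1
16 = 16·1 + 0  (stop)
So 278109/46991 = [5; 1, 11, 4, 19, 3, 16].

[5; 1, 11, 4, 19, 3, 16]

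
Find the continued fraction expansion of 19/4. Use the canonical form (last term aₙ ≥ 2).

[4; 1, 3]

19 = 4·4 + 3
4 = 1·3 + 1
3 = 3·1 + 0  (stop)
So 19/4 = [4; 1, 3].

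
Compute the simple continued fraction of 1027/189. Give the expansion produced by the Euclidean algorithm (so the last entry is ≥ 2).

1027 = 5×189 + 82
189 = 2×82 + 25
82 = 3×25 + 7
25 = 3×7 + 4
7 = 1×4 + 3
4 = 1×3 + 1
3 = 3×1 + 0  (stop)
So 1027/189 = [5; 2, 3, 3, 1, 1, 3].

[5; 2, 3, 3, 1, 1, 3]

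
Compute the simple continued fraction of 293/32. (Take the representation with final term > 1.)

[9; 6, 2, 2]

293 = 9·32 + 5
32 = 6·5 + 2
5 = 2·2 + 1
2 = 2·1 + 0  (stop)
So 293/32 = [9; 6, 2, 2].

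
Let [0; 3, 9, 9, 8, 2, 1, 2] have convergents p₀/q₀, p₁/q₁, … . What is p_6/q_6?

2077/6459

Using pₖ = aₖpₖ₋₁ + pₖ₋₂, qₖ = aₖqₖ₋₁ + qₖ₋₂ (with p₋₁=1, p₋₂=0, q₋₁=0, q₋₂=1):
  k=0: a=0, p=0, q=1
  k=1: a=3, p=1, q=3
  k=2: a=9, p=9, q=28
  k=3: a=9, p=82, q=255
  k=4: a=8, p=665, q=2068
  k=5: a=2, p=1412, q=4391
  k=6: a=1, p=2077, q=6459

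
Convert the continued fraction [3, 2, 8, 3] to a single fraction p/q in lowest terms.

Fold from the inside: start with 3/1.
  8 + 1/3 = 25/3
  2 + 3/25 = 53/25
  3 + 25/53 = 184/53

184/53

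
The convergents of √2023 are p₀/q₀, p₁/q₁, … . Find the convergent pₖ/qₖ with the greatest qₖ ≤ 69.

2024/45

√2023 = [44; 1, 43, 1, 88, …] (period length 4).
Convergents:
  p_0/q_0 = 44/1
  p_1/q_1 = 45/1
  p_2/q_2 = 1979/44
  p_3/q_3 = 2024/45
  p_4/q_4 = 180091/4004
q_3 = 45 ≤ 69 < 4004 = q_4, so the answer is 2024/45.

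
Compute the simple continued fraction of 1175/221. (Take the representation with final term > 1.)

[5; 3, 6, 2, 1, 3]

1175 = 5×221 + 70
221 = 3×70 + 11
70 = 6×11 + 4
11 = 2×4 + 3
4 = 1×3 + 1
3 = 3×1 + 0  (stop)
So 1175/221 = [5; 3, 6, 2, 1, 3].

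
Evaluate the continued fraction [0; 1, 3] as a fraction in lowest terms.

Fold from the inside: start with 3/1.
  1 + 1/3 = 4/3
  0 + 3/4 = 3/4

3/4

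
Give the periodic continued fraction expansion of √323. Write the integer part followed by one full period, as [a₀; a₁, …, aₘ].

[17; 1, 34]

a₀ = ⌊√323⌋ = 17.
With m₀=0, d₀=1 and mₖ₊₁ = dₖaₖ − mₖ, dₖ₊₁ = (n − mₖ₊₁²)/dₖ, aₖ₊₁ = ⌊(a₀+mₖ₊₁)/dₖ₊₁⌋:
  k=1: m=17, d=34, a=1
  k=2: m=17, d=1, a=34
d=1 and a=2a₀=34 at k=2, so the next step gives (m, d) = (17, 34) again — its k=1 value — and the period has length 2.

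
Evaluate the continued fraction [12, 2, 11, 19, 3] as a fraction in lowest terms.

16721/1340

Using pₖ = aₖpₖ₋₁ + pₖ₋₂ and qₖ = aₖqₖ₋₁ + qₖ₋₂:
  k=0: a=12, p=12, q=1
  k=1: a=2, p=25, q=2
  k=2: a=11, p=287, q=23
  k=3: a=19, p=5478, q=439
  k=4: a=3, p=16721, q=1340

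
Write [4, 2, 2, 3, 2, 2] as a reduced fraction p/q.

419/95

Fold from the inside: start with 2/1.
  2 + 1/2 = 5/2
  3 + 2/5 = 17/5
  2 + 5/17 = 39/17
  2 + 17/39 = 95/39
  4 + 39/95 = 419/95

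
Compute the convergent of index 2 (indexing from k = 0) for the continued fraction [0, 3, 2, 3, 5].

Using pₖ = aₖpₖ₋₁ + pₖ₋₂, qₖ = aₖqₖ₋₁ + qₖ₋₂ (with p₋₁=1, p₋₂=0, q₋₁=0, q₋₂=1):
  k=0: a=0, p=0, q=1
  k=1: a=3, p=1, q=3
  k=2: a=2, p=2, q=7

2/7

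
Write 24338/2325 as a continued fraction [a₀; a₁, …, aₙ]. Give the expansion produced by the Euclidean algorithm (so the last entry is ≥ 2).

24338 = 10·2325 + 1088
2325 = 2·1088 + 149
1088 = 7·149 + 45
149 = 3·45 + 14
45 = 3·14 + 3
14 = 4·3 + 2
3 = 1·2 + 1
2 = 2·1 + 0  (stop)
So 24338/2325 = [10; 2, 7, 3, 3, 4, 1, 2].

[10; 2, 7, 3, 3, 4, 1, 2]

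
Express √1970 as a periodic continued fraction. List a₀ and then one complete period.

a₀ = ⌊√1970⌋ = 44.

[44; 2, 1, 1, 2, 88]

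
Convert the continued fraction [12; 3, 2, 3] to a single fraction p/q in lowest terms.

295/24

Fold from the inside: start with 3/1.
  2 + 1/3 = 7/3
  3 + 3/7 = 24/7
  12 + 7/24 = 295/24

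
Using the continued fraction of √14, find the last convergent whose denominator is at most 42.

√14 = [3; 1, 2, 1, 6, …] (period length 4).
Convergents:
  p_0/q_0 = 3/1
  p_1/q_1 = 4/1
  p_2/q_2 = 11/3
  p_3/q_3 = 15/4
  p_4/q_4 = 101/27
  p_5/q_5 = 116/31
  p_6/q_6 = 333/89
q_5 = 31 ≤ 42 < 89 = q_6, so the answer is 116/31.

116/31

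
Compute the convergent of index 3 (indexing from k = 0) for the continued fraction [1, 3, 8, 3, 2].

103/78

Using pₖ = aₖpₖ₋₁ + pₖ₋₂, qₖ = aₖqₖ₋₁ + qₖ₋₂ (with p₋₁=1, p₋₂=0, q₋₁=0, q₋₂=1):
  k=0: a=1, p=1, q=1
  k=1: a=3, p=4, q=3
  k=2: a=8, p=33, q=25
  k=3: a=3, p=103, q=78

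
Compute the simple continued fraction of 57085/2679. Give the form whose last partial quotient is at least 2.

[21; 3, 4, 9, 7, 3]

57085 = 21*2679 + 826
2679 = 3*826 + 201
826 = 4*201 + 22
201 = 9*22 + 3
22 = 7*3 + 1
3 = 3*1 + 0  (stop)
So 57085/2679 = [21; 3, 4, 9, 7, 3].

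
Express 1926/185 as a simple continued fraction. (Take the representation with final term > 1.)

1926 = 10*185 + 76
185 = 2*76 + 33
76 = 2*33 + 10
33 = 3*10 + 3
10 = 3*3 + 1
3 = 3*1 + 0  (stop)
So 1926/185 = [10; 2, 2, 3, 3, 3].

[10; 2, 2, 3, 3, 3]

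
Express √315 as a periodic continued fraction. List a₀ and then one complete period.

[17; 1, 2, 1, 34]

a₀ = ⌊√315⌋ = 17.
With m₀=0, d₀=1 and mₖ₊₁ = dₖaₖ − mₖ, dₖ₊₁ = (n − mₖ₊₁²)/dₖ, aₖ₊₁ = ⌊(a₀+mₖ₊₁)/dₖ₊₁⌋:
  k=1: m=17, d=26, a=1
  k=2: m=9, d=9, a=2
  k=3: m=9, d=26, a=1
  k=4: m=17, d=1, a=34
d=1 and a=2a₀=34 at k=4, so the next step gives (m, d) = (17, 26) again — its k=1 value — and the period has length 4.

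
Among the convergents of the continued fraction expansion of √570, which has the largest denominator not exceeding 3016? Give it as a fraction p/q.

63817/2673

√570 = [23; 1, 6, 1, 46, …] (period length 4).
Convergents:
  p_0/q_0 = 23/1
  p_1/q_1 = 24/1
  p_2/q_2 = 167/7
  p_3/q_3 = 191/8
  p_4/q_4 = 8953/375
  p_5/q_5 = 9144/383
  p_6/q_6 = 63817/2673
  p_7/q_7 = 72961/3056
q_6 = 2673 ≤ 3016 < 3056 = q_7, so the answer is 63817/2673.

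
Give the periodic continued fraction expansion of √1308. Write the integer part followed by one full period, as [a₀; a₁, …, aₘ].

[36; 6, 72]

a₀ = ⌊√1308⌋ = 36.
With m₀=0, d₀=1 and mₖ₊₁ = dₖaₖ − mₖ, dₖ₊₁ = (n − mₖ₊₁²)/dₖ, aₖ₊₁ = ⌊(a₀+mₖ₊₁)/dₖ₊₁⌋:
  k=1: m=36, d=12, a=6
  k=2: m=36, d=1, a=72
d=1 and a=2a₀=72 at k=2, so the next step gives (m, d) = (36, 12) again — its k=1 value — and the period has length 2.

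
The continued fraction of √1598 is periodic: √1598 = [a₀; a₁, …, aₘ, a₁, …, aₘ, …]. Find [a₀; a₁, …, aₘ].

a₀ = ⌊√1598⌋ = 39.
With m₀=0, d₀=1 and mₖ₊₁ = dₖaₖ − mₖ, dₖ₊₁ = (n − mₖ₊₁²)/dₖ, aₖ₊₁ = ⌊(a₀+mₖ₊₁)/dₖ₊₁⌋:
  k=1: m=39, d=77, a=1
  k=2: m=38, d=2, a=38
  k=3: m=38, d=77, a=1
  k=4: m=39, d=1, a=78
d=1 and a=2a₀=78 at k=4, so the next step gives (m, d) = (39, 77) again — its k=1 value — and the period has length 4.

[39; 1, 38, 1, 78]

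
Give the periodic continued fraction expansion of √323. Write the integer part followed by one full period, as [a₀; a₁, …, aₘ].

a₀ = ⌊√323⌋ = 17.
With m₀=0, d₀=1 and mₖ₊₁ = dₖaₖ − mₖ, dₖ₊₁ = (n − mₖ₊₁²)/dₖ, aₖ₊₁ = ⌊(a₀+mₖ₊₁)/dₖ₊₁⌋:
  k=1: m=17, d=34, a=1
  k=2: m=17, d=1, a=34
d=1 and a=2a₀=34 at k=2, so the next step gives (m, d) = (17, 34) again — its k=1 value — and the period has length 2.

[17; 1, 34]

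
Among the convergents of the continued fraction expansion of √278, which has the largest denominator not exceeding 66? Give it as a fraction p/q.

817/49

√278 = [16; 1, 2, 16, 2, 1, 32, …] (period length 6).
Convergents:
  p_0/q_0 = 16/1
  p_1/q_1 = 17/1
  p_2/q_2 = 50/3
  p_3/q_3 = 817/49
  p_4/q_4 = 1684/101
q_3 = 49 ≤ 66 < 101 = q_4, so the answer is 817/49.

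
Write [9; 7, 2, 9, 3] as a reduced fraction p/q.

Using pₖ = aₖpₖ₋₁ + pₖ₋₂ and qₖ = aₖqₖ₋₁ + qₖ₋₂:
  k=0: a=9, p=9, q=1
  k=1: a=7, p=64, q=7
  k=2: a=2, p=137, q=15
  k=3: a=9, p=1297, q=142
  k=4: a=3, p=4028, q=441

4028/441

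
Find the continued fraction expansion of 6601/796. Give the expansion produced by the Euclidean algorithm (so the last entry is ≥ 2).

6601 = 8·796 + 233
796 = 3·233 + 97
233 = 2·97 + 39
97 = 2·39 + 19
39 = 2·19 + 1
19 = 19·1 + 0  (stop)
So 6601/796 = [8; 3, 2, 2, 2, 19].

[8; 3, 2, 2, 2, 19]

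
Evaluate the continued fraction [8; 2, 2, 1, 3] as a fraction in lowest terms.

Fold from the inside: start with 3/1.
  1 + 1/3 = 4/3
  2 + 3/4 = 11/4
  2 + 4/11 = 26/11
  8 + 11/26 = 219/26

219/26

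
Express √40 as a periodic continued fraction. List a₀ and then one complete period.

a₀ = ⌊√40⌋ = 6.
With m₀=0, d₀=1 and mₖ₊₁ = dₖaₖ − mₖ, dₖ₊₁ = (n − mₖ₊₁²)/dₖ, aₖ₊₁ = ⌊(a₀+mₖ₊₁)/dₖ₊₁⌋:
  k=1: m=6, d=4, a=3
  k=2: m=6, d=1, a=12
d=1 and a=2a₀=12 at k=2, so the next step gives (m, d) = (6, 4) again — its k=1 value — and the period has length 2.

[6; 3, 12]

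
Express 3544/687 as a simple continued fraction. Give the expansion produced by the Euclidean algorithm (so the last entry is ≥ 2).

3544 = 5·687 + 109
687 = 6·109 + 33
109 = 3·33 + 10
33 = 3·10 + 3
10 = 3·3 + 1
3 = 3·1 + 0  (stop)
So 3544/687 = [5; 6, 3, 3, 3, 3].

[5; 6, 3, 3, 3, 3]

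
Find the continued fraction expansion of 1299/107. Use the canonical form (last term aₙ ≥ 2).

1299 = 12·107 + 15
107 = 7·15 + 2
15 = 7·2 + 1
2 = 2·1 + 0  (stop)
So 1299/107 = [12; 7, 7, 2].

[12; 7, 7, 2]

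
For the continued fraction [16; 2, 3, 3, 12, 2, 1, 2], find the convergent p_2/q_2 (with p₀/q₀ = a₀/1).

115/7

Using pₖ = aₖpₖ₋₁ + pₖ₋₂, qₖ = aₖqₖ₋₁ + qₖ₋₂ (with p₋₁=1, p₋₂=0, q₋₁=0, q₋₂=1):
  k=0: a=16, p=16, q=1
  k=1: a=2, p=33, q=2
  k=2: a=3, p=115, q=7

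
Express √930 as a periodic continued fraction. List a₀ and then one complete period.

[30; 2, 60]

a₀ = ⌊√930⌋ = 30.
With m₀=0, d₀=1 and mₖ₊₁ = dₖaₖ − mₖ, dₖ₊₁ = (n − mₖ₊₁²)/dₖ, aₖ₊₁ = ⌊(a₀+mₖ₊₁)/dₖ₊₁⌋:
  k=1: m=30, d=30, a=2
  k=2: m=30, d=1, a=60
d=1 and a=2a₀=60 at k=2, so the next step gives (m, d) = (30, 30) again — its k=1 value — and the period has length 2.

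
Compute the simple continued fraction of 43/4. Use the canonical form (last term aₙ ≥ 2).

[10; 1, 3]

43 = 10×4 + 3
4 = 1×3 + 1
3 = 3×1 + 0  (stop)
So 43/4 = [10; 1, 3].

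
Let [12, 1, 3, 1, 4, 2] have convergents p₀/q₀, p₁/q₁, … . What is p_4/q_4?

Using pₖ = aₖpₖ₋₁ + pₖ₋₂, qₖ = aₖqₖ₋₁ + qₖ₋₂ (with p₋₁=1, p₋₂=0, q₋₁=0, q₋₂=1):
  k=0: a=12, p=12, q=1
  k=1: a=1, p=13, q=1
  k=2: a=3, p=51, q=4
  k=3: a=1, p=64, q=5
  k=4: a=4, p=307, q=24

307/24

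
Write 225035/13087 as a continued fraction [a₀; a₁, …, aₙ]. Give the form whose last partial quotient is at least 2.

[17; 5, 8, 3, 14, 3, 2]

225035 = 17·13087 + 2556
13087 = 5·2556 + 307
2556 = 8·307 + 100
307 = 3·100 + 7
100 = 14·7 + 2
7 = 3·2 + 1
2 = 2·1 + 0  (stop)
So 225035/13087 = [17; 5, 8, 3, 14, 3, 2].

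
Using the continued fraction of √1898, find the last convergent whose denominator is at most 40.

1307/30

√1898 = [43; 1, 1, 3, 3, 1, 1, 86, …] (period length 7).
Convergents:
  p_0/q_0 = 43/1
  p_1/q_1 = 44/1
  p_2/q_2 = 87/2
  p_3/q_3 = 305/7
  p_4/q_4 = 1002/23
  p_5/q_5 = 1307/30
  p_6/q_6 = 2309/53
q_5 = 30 ≤ 40 < 53 = q_6, so the answer is 1307/30.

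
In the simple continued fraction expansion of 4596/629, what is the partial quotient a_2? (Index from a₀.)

4596 = 7·629 + 193   →  a_0 = 7
629 = 3·193 + 50   →  a_1 = 3
193 = 3·50 + 43   →  a_2 = 3

3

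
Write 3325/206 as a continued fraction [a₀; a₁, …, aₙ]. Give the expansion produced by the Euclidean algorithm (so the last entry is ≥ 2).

3325 = 16×206 + 29
206 = 7×29 + 3
29 = 9×3 + 2
3 = 1×2 + 1
2 = 2×1 + 0  (stop)
So 3325/206 = [16; 7, 9, 1, 2].

[16; 7, 9, 1, 2]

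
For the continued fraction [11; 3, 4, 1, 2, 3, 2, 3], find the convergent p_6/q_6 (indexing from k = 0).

3925/347

Using pₖ = aₖpₖ₋₁ + pₖ₋₂, qₖ = aₖqₖ₋₁ + qₖ₋₂ (with p₋₁=1, p₋₂=0, q₋₁=0, q₋₂=1):
  k=0: a=11, p=11, q=1
  k=1: a=3, p=34, q=3
  k=2: a=4, p=147, q=13
  k=3: a=1, p=181, q=16
  k=4: a=2, p=509, q=45
  k=5: a=3, p=1708, q=151
  k=6: a=2, p=3925, q=347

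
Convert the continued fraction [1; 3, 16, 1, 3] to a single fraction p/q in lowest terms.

272/205

Using pₖ = aₖpₖ₋₁ + pₖ₋₂ and qₖ = aₖqₖ₋₁ + qₖ₋₂:
  k=0: a=1, p=1, q=1
  k=1: a=3, p=4, q=3
  k=2: a=16, p=65, q=49
  k=3: a=1, p=69, q=52
  k=4: a=3, p=272, q=205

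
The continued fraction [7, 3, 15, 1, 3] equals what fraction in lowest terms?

1414/193

Using pₖ = aₖpₖ₋₁ + pₖ₋₂ and qₖ = aₖqₖ₋₁ + qₖ₋₂:
  k=0: a=7, p=7, q=1
  k=1: a=3, p=22, q=3
  k=2: a=15, p=337, q=46
  k=3: a=1, p=359, q=49
  k=4: a=3, p=1414, q=193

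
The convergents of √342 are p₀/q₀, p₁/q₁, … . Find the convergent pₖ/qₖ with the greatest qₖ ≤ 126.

1350/73

√342 = [18; 2, 36, …] (period length 2).
Convergents:
  p_0/q_0 = 18/1
  p_1/q_1 = 37/2
  p_2/q_2 = 1350/73
  p_3/q_3 = 2737/148
q_2 = 73 ≤ 126 < 148 = q_3, so the answer is 1350/73.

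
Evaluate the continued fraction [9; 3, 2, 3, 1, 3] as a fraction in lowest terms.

1087/117

Fold from the inside: start with 3/1.
  1 + 1/3 = 4/3
  3 + 3/4 = 15/4
  2 + 4/15 = 34/15
  3 + 15/34 = 117/34
  9 + 34/117 = 1087/117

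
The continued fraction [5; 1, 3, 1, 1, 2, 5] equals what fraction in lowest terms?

Fold from the inside: start with 5/1.
  2 + 1/5 = 11/5
  1 + 5/11 = 16/11
  1 + 11/16 = 27/16
  3 + 16/27 = 97/27
  1 + 27/97 = 124/97
  5 + 97/124 = 717/124

717/124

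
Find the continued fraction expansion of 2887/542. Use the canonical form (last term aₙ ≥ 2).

2887 = 5·542 + 177
542 = 3·177 + 11
177 = 16·11 + 1
11 = 11·1 + 0  (stop)
So 2887/542 = [5; 3, 16, 11].

[5; 3, 16, 11]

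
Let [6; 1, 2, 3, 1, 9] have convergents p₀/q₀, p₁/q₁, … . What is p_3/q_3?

67/10

Using pₖ = aₖpₖ₋₁ + pₖ₋₂, qₖ = aₖqₖ₋₁ + qₖ₋₂ (with p₋₁=1, p₋₂=0, q₋₁=0, q₋₂=1):
  k=0: a=6, p=6, q=1
  k=1: a=1, p=7, q=1
  k=2: a=2, p=20, q=3
  k=3: a=3, p=67, q=10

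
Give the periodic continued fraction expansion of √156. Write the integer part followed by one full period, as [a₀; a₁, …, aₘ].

[12; 2, 24]

a₀ = ⌊√156⌋ = 12.
With m₀=0, d₀=1 and mₖ₊₁ = dₖaₖ − mₖ, dₖ₊₁ = (n − mₖ₊₁²)/dₖ, aₖ₊₁ = ⌊(a₀+mₖ₊₁)/dₖ₊₁⌋:
  k=1: m=12, d=12, a=2
  k=2: m=12, d=1, a=24
d=1 and a=2a₀=24 at k=2, so the next step gives (m, d) = (12, 12) again — its k=1 value — and the period has length 2.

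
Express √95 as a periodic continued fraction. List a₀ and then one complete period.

[9; 1, 2, 1, 18]

a₀ = ⌊√95⌋ = 9.
With m₀=0, d₀=1 and mₖ₊₁ = dₖaₖ − mₖ, dₖ₊₁ = (n − mₖ₊₁²)/dₖ, aₖ₊₁ = ⌊(a₀+mₖ₊₁)/dₖ₊₁⌋:
  k=1: m=9, d=14, a=1
  k=2: m=5, d=5, a=2
  k=3: m=5, d=14, a=1
  k=4: m=9, d=1, a=18
d=1 and a=2a₀=18 at k=4, so the next step gives (m, d) = (9, 14) again — its k=1 value — and the period has length 4.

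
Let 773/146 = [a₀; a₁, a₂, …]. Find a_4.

1

773 = 5·146 + 43   →  a_0 = 5
146 = 3·43 + 17   →  a_1 = 3
43 = 2·17 + 9   →  a_2 = 2
17 = 1·9 + 8   →  a_3 = 1
9 = 1·8 + 1   →  a_4 = 1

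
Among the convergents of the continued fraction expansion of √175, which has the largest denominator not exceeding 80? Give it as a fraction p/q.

463/35

√175 = [13; 4, 2, 1, 2, 4, 26, …] (period length 6).
Convergents:
  p_0/q_0 = 13/1
  p_1/q_1 = 53/4
  p_2/q_2 = 119/9
  p_3/q_3 = 172/13
  p_4/q_4 = 463/35
  p_5/q_5 = 2024/153
q_4 = 35 ≤ 80 < 153 = q_5, so the answer is 463/35.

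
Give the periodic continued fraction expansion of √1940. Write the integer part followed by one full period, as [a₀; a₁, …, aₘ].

[44; 22, 88]

a₀ = ⌊√1940⌋ = 44.
With m₀=0, d₀=1 and mₖ₊₁ = dₖaₖ − mₖ, dₖ₊₁ = (n − mₖ₊₁²)/dₖ, aₖ₊₁ = ⌊(a₀+mₖ₊₁)/dₖ₊₁⌋:
  k=1: m=44, d=4, a=22
  k=2: m=44, d=1, a=88
d=1 and a=2a₀=88 at k=2, so the next step gives (m, d) = (44, 4) again — its k=1 value — and the period has length 2.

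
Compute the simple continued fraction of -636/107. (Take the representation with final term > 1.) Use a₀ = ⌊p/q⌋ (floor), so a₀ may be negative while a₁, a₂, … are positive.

-636 = -6×107 + 6
107 = 17×6 + 5
6 = 1×5 + 1
5 = 5×1 + 0  (stop)
So -636/107 = [-6; 17, 1, 5].

[-6; 17, 1, 5]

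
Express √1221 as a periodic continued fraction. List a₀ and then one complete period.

a₀ = ⌊√1221⌋ = 34.
With m₀=0, d₀=1 and mₖ₊₁ = dₖaₖ − mₖ, dₖ₊₁ = (n − mₖ₊₁²)/dₖ, aₖ₊₁ = ⌊(a₀+mₖ₊₁)/dₖ₊₁⌋:
  k=1: m=34, d=65, a=1
  k=2: m=31, d=4, a=16
  k=3: m=33, d=33, a=2
  k=4: m=33, d=4, a=16
  k=5: m=31, d=65, a=1
  k=6: m=34, d=1, a=68
d=1 and a=2a₀=68 at k=6, so the next step gives (m, d) = (34, 65) again — its k=1 value — and the period has length 6.

[34; 1, 16, 2, 16, 1, 68]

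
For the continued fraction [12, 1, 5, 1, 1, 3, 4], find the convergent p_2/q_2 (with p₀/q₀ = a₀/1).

Using pₖ = aₖpₖ₋₁ + pₖ₋₂, qₖ = aₖqₖ₋₁ + qₖ₋₂ (with p₋₁=1, p₋₂=0, q₋₁=0, q₋₂=1):
  k=0: a=12, p=12, q=1
  k=1: a=1, p=13, q=1
  k=2: a=5, p=77, q=6

77/6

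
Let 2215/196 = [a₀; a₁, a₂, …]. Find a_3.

9

2215 = 11·196 + 59   →  a_0 = 11
196 = 3·59 + 19   →  a_1 = 3
59 = 3·19 + 2   →  a_2 = 3
19 = 9·2 + 1   →  a_3 = 9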